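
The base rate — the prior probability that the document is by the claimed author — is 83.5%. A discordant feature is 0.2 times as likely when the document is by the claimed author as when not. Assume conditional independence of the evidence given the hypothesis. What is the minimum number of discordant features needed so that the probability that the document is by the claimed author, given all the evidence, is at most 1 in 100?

4

Prior odds = 0.835/0.165 = 167/33.
Likelihood ratio per discordant feature = 0.2.
Target odds: 0.01 ÷ 0.99 = 1/99.
Need (167/33) × 0.2ⁿ ≤ 1/99, i.e. 0.2ⁿ ≤ 1/501.
0.2³ = 0.008 is still above 1/501 but 0.2⁴ = 0.0016 is at or below it, so n = 4.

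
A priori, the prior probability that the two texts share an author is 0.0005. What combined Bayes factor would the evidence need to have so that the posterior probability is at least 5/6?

9995

Prior odds = 0.0005/0.9995 = 1/1999.
Target odds = (5/6)/(1/6) = 5.
Required Bayes factor = 5 ÷ (1/1999) = 9995.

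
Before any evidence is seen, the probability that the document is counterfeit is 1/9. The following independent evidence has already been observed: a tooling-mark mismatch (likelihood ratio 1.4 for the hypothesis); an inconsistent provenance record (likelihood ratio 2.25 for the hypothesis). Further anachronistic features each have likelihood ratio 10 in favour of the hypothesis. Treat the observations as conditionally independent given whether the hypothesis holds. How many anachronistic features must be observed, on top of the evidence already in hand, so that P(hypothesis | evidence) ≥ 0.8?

Prior odds = (1/9)/(8/9) = 0.125.
Combined Bayes factor of the evidence already in hand = 1.4 × 2.25 = 3.15.
Odds after that evidence = 0.125 × 3.15 = 0.39375.
Target odds = 0.8/0.2 = 4.
Need 10ⁿ ≥ 4 ÷ 0.39375 = 640/63.
10¹ = 10 falls short of 640/63 but 10² = 100 reaches it, so n = 2.

2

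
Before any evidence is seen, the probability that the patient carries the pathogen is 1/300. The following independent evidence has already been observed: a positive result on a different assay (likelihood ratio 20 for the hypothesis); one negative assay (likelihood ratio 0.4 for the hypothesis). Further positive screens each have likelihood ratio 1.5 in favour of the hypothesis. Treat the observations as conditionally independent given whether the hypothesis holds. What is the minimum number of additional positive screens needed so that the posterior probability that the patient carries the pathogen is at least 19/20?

17

Prior odds = (1/300)/(299/300) = 1/299.
Combined Bayes factor of the evidence already in hand = 20 × 0.4 = 8.
Odds after that evidence = (1/299) × 8 = 8/299.
Target odds = 0.95/0.05 = 19.
Need 1.5ⁿ ≥ 19 ÷ (8/299) = 710.125.
1.5¹⁶ = 43046721/65536 falls short of 710.125 but 1.5¹⁷ = 129140163/131072 reaches it, so n = 17.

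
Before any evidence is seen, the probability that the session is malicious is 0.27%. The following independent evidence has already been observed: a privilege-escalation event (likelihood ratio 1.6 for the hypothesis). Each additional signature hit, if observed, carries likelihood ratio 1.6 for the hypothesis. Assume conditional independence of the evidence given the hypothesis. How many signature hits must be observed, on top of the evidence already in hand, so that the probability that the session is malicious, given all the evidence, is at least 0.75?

14

Prior odds = 0.0027/0.9973 = 27/9973.
Bayes factor of the evidence already in hand = 1.6.
Odds after that evidence = (27/9973) × 1.6 = 216/49865.
Target odds = 0.75/0.25 = 3.
Need 1.6ⁿ ≥ 3 ÷ (216/49865) = 49865/72.
1.6¹³ ≈450.36 falls short of 49865/72 but 1.6¹⁴ ≈720.576 reaches it, so n = 14.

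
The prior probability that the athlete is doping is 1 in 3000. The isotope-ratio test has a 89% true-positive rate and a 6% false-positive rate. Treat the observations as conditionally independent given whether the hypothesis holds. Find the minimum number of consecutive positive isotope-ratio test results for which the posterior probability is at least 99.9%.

6

Prior odds: (1/3000) ÷ (2999/3000) = 1/2999.
Likelihood ratio of a positive result = 0.89/0.06 = 89/6.
Target posterior odds = 0.999/0.001 = 999.
Require (89/6)ⁿ ≥ 999 ÷ (1/2999) = 2996001.
(89/6)⁵ ≈718115 falls short of 2996001 but (89/6)⁶ ≈1.0652e+07 reaches it, so n = 6.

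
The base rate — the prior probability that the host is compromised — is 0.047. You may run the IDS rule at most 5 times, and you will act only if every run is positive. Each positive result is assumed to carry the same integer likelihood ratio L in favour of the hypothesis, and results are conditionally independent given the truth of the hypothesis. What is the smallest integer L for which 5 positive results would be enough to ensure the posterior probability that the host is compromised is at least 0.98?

4

Prior odds = 0.047/0.953 = 47/953.
Target odds = 0.98/0.02 = 49.
Need L⁵ ≥ 49 ÷ (47/953) = 46697/47.
3⁵ = 243 < 46697/47 ≤ 1024 = 4⁵, so L = 4.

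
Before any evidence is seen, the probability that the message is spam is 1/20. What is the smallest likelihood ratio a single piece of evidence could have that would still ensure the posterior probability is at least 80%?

76

Prior odds = 0.05/0.95 = 1/19.
Target odds = 0.8/0.2 = 4.
Required Bayes factor = 4 ÷ (1/19) = 76.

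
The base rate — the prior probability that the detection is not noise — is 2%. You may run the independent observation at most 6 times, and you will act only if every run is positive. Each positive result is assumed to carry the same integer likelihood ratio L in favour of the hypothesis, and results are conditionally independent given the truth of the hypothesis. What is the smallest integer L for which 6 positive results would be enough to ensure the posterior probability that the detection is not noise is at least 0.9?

3

Prior odds = 0.02/0.98 = 1/49.
Target odds = 0.9/0.1 = 9.
Need L⁶ ≥ 9 ÷ (1/49) = 441.
2⁶ = 64 < 441 ≤ 729 = 3⁶, so L = 3.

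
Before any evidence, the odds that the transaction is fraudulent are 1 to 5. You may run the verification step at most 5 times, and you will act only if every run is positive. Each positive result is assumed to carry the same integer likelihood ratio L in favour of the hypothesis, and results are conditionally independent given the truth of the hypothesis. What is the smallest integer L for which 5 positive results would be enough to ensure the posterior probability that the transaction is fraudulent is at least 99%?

Prior odds = 0.2.
Target odds = 0.99/0.01 = 99.
Need L⁵ ≥ 99 ÷ 0.2 = 495.
3⁵ = 243 < 495 ≤ 1024 = 4⁵, so L = 4.

4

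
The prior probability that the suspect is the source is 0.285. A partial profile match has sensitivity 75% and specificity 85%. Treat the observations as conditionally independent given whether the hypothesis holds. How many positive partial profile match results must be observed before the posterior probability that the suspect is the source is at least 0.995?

4

Prior odds: 0.285 ÷ 0.715 = 57/143.
False-positive rate = 1 − 0.85 = 0.15; likelihood ratio of a positive = 0.75/0.15 = 5.
Target odds: 0.995 ÷ 0.005 = 199.
Need (57/143) × 5ⁿ ≥ 199, i.e. 5ⁿ ≥ 28457/57.
5³ = 125 falls short of 28457/57 but 5⁴ = 625 reaches it, so n = 4.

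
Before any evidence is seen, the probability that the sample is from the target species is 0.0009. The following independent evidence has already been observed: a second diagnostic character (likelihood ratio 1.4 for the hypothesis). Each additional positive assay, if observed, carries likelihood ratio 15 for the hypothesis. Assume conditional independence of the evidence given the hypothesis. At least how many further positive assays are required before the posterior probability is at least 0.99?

5

Prior odds = 0.0009/0.9991 = 9/9991.
Bayes factor of the evidence already in hand = 1.4.
Odds after that evidence = (9/9991) × 1.4 = 63/49955.
Target odds = 0.99/0.01 = 99.
Need 15ⁿ ≥ 99 ÷ (63/49955) = 549505/7.
15⁴ = 50625 falls short of 549505/7 but 15⁵ = 759375 reaches it, so n = 5.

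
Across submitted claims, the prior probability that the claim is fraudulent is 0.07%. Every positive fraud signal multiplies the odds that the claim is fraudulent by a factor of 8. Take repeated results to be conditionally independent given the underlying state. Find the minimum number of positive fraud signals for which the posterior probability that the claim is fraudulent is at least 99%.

6

Prior odds = 0.0007/0.9993 = 7/9993.
Likelihood ratio per positive fraud signal = 8.
Target posterior odds = 0.99/0.01 = 99.
Need (7/9993) × 8ⁿ ≥ 99, i.e. 8ⁿ ≥ 989307/7.
8⁵ = 32768 falls short of 989307/7 but 8⁶ = 262144 reaches it, so n = 6.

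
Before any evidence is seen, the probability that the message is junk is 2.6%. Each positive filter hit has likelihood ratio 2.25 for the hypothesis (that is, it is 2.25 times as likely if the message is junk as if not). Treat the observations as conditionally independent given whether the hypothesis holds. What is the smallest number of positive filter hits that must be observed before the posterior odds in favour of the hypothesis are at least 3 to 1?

6

Prior odds: 0.026 ÷ 0.974 = 13/487.
Likelihood ratio per positive filter hit = 2.25.
Target odds = 3.
Need (13/487) × 2.25ⁿ ≥ 3, i.e. 2.25ⁿ ≥ 1461/13.
2.25⁵ = 59049/1024 falls short of 1461/13 but 2.25⁶ = 531441/4096 reaches it, so n = 6.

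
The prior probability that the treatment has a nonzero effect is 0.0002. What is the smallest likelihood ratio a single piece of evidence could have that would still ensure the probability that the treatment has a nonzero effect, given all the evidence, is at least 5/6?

Prior odds = 0.0002/0.9998 = 1/4999.
Target odds = (5/6)/(1/6) = 5.
Required Bayes factor = 5 ÷ (1/4999) = 24995.

24995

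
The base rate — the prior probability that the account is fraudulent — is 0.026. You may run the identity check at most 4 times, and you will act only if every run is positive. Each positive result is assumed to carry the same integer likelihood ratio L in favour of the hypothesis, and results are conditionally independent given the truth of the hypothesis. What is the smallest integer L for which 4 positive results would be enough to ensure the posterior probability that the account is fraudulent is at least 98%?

7

Prior odds = 0.026/0.974 = 13/487.
Target odds = 0.98/0.02 = 49.
Need L⁴ ≥ 49 ÷ (13/487) = 23863/13.
6⁴ = 1296 < 23863/13 ≤ 2401 = 7⁴, so L = 7.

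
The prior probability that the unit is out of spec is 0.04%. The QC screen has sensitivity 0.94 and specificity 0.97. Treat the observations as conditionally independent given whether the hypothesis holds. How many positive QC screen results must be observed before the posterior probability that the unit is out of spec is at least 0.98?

4

Prior odds = 0.0004/0.9996 = 1/2499.
False-positive rate = 1 − 0.97 = 0.03; likelihood ratio of a positive = 0.94/0.03 = 94/3.
Target posterior odds = 0.98/0.02 = 49.
Need (1/2499) × (94/3)ⁿ ≥ 49, i.e. (94/3)ⁿ ≥ 122451.
(94/3)³ = 830584/27 falls short of 122451 but (94/3)⁴ = 78074896/81 reaches it, so n = 4.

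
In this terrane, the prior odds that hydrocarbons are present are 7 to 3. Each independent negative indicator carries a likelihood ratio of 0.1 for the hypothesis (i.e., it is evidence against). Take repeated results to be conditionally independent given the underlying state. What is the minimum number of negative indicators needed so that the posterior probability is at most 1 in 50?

3

Prior odds = 7/3.
Likelihood ratio per negative indicator = 0.1.
Target posterior odds = 0.02/0.98 = 1/49.
Need (7/3) × 0.1ⁿ ≤ 1/49, i.e. 0.1ⁿ ≤ 3/343.
0.1² = 0.01 is still above 3/343 but 0.1³ = 0.001 is at or below it, so n = 3.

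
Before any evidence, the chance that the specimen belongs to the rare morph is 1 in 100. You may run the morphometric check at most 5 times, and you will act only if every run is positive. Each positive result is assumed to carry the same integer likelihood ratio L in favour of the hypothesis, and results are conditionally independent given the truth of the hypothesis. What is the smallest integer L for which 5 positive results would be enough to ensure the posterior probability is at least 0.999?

Prior odds = 0.01/0.99 = 1/99.
Target odds = 0.999/0.001 = 999.
Need L⁵ ≥ 999 ÷ (1/99) = 98901.
9⁵ = 59049 < 98901 ≤ 100000 = 10⁵, so L = 10.

10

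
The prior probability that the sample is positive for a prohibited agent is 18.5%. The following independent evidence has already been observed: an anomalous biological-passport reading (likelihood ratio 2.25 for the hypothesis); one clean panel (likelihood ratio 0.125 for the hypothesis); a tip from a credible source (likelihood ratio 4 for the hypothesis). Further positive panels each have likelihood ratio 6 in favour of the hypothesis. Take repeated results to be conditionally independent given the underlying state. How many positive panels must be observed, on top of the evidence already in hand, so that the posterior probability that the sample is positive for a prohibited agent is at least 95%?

3

Prior odds = 0.185/0.815 = 37/163.
Combined Bayes factor of the evidence already in hand = 2.25 × 0.125 × 4 = 1.125.
Odds after that evidence = (37/163) × 1.125 = 333/1304.
Target odds = 0.95/0.05 = 19.
Need 6ⁿ ≥ 19 ÷ (333/1304) = 24776/333.
6² = 36 falls short of 24776/333 but 6³ = 216 reaches it, so n = 3.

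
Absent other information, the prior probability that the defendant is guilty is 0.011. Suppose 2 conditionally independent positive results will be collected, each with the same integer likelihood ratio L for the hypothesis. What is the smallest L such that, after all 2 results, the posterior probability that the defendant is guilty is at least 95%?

Prior odds = 0.011/0.989 = 11/989.
Target odds = 0.95/0.05 = 19.
Need L² ≥ 19 ÷ (11/989) = 18791/11.
41² = 1681 < 18791/11 ≤ 1764 = 42², so L = 42.

42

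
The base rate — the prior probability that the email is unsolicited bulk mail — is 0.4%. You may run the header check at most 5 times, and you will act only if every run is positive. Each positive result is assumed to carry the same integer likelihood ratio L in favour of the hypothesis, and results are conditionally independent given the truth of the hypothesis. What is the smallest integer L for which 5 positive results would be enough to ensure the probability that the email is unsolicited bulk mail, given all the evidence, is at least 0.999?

Prior odds = 0.004/0.996 = 1/249.
Target odds = 0.999/0.001 = 999.
Need L⁵ ≥ 999 ÷ (1/249) = 248751.
11⁵ = 161051 < 248751 ≤ 248832 = 12⁵, so L = 12.

12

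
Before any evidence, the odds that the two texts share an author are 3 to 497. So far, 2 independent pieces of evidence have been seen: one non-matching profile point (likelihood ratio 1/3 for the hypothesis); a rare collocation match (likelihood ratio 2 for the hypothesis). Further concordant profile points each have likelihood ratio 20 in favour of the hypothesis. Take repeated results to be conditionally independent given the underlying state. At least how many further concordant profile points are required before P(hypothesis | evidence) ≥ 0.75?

3

Prior odds = 3/497.
Combined Bayes factor of the evidence already in hand = (1/3) × 2 = 2/3.
Odds after that evidence = (3/497) × 2/3 = 2/497.
Target odds = 0.75/0.25 = 3.
Need 20ⁿ ≥ 3 ÷ (2/497) = 745.5.
20² = 400 falls short of 745.5 but 20³ = 8000 reaches it, so n = 3.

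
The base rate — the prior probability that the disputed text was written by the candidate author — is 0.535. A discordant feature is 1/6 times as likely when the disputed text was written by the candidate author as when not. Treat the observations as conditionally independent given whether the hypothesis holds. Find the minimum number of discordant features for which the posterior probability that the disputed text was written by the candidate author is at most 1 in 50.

Prior odds = 0.535/0.465 = 107/93.
Likelihood ratio per discordant feature = 1/6.
Target odds: 0.02 ÷ 0.98 = 1/49.
Require (1/6)ⁿ ≤ 1/49 ÷ (107/93) = 93/5243.
(1/6)² = 1/36 is still above 93/5243 but (1/6)³ = 1/216 is at or below it, so n = 3.

3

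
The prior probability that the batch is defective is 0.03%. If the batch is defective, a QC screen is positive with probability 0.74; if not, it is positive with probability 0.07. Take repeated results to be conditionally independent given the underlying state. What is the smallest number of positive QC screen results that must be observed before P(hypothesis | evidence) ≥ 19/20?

5

Prior odds: 0.0003 ÷ 0.9997 = 3/9997.
Likelihood ratio of a positive = 0.74/0.07 = 74/7.
Target odds: 0.95 ÷ 0.05 = 19.
Need (3/9997) × (74/7)ⁿ ≥ 19, i.e. (74/7)ⁿ ≥ 189943/3.
(74/7)⁴ = 29986576/2401 falls short of 189943/3 but (74/7)⁵ ≈132029 reaches it, so n = 5.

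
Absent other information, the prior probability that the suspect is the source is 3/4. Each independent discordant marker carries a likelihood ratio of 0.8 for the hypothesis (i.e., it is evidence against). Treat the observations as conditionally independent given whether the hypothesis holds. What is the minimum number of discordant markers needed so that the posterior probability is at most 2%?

Prior odds = 0.75/0.25 = 3.
Likelihood ratio per discordant marker = 0.8.
Target odds: 0.02 ÷ 0.98 = 1/49.
Need 3 × 0.8ⁿ ≤ 1/49, i.e. 0.8ⁿ ≤ 1/147.
0.8²² ≈0.0073787 is still above 1/147 but 0.8²³ ≈0.00590296 is at or below it, so n = 23.

23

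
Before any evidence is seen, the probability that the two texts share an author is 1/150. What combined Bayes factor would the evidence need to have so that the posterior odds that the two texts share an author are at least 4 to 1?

596

Prior odds = (1/150)/(149/150) = 1/149.
Target odds = 4.
Required Bayes factor = 4 ÷ (1/149) = 596.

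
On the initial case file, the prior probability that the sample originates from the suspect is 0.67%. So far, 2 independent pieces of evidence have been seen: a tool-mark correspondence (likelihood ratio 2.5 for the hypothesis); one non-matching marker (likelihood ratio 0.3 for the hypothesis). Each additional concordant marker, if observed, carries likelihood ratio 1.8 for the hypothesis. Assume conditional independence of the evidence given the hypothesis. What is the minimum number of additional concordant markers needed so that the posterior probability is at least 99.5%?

18

Prior odds = 0.0067/0.9933 = 67/9933.
Combined Bayes factor of the evidence already in hand = 2.5 × 0.3 = 0.75.
Odds after that evidence = (67/9933) × 0.75 = 67/13244.
Target odds = 0.995/0.005 = 199.
Need 1.8ⁿ ≥ 199 ÷ (67/13244) = 2635556/67.
1.8¹⁷ ≈21859.1 falls short of 2635556/67 but 1.8¹⁸ ≈39346.4 reaches it, so n = 18.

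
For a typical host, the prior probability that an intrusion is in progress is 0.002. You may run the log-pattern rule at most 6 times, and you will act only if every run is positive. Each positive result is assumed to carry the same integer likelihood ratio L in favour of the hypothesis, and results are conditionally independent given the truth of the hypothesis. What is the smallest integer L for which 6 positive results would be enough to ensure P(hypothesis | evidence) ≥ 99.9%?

Prior odds = 0.002/0.998 = 1/499.
Target odds = 0.999/0.001 = 999.
Need L⁶ ≥ 999 ÷ (1/499) = 498501.
8⁶ = 262144 < 498501 ≤ 531441 = 9⁶, so L = 9.

9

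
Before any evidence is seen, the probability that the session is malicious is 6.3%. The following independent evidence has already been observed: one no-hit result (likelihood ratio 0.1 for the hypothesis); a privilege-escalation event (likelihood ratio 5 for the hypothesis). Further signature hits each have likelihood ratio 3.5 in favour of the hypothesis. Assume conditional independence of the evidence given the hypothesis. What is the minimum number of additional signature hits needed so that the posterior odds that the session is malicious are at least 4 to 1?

Prior odds = 0.063/0.937 = 63/937.
Combined Bayes factor of the evidence already in hand = 0.1 × 5 = 0.5.
Odds after that evidence = (63/937) × 0.5 = 63/1874.
Target odds = 4.
Need 3.5ⁿ ≥ 4 ÷ (63/1874) = 7496/63.
3.5³ = 42.875 falls short of 7496/63 but 3.5⁴ = 150.0625 reaches it, so n = 4.

4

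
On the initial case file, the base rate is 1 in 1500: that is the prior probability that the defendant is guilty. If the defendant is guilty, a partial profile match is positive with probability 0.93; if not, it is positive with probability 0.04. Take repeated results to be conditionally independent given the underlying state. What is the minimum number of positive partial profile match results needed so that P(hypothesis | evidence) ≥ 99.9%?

5

Prior odds: (1/1500) ÷ (1499/1500) = 1/1499.
Likelihood ratio of a positive = 0.93/0.04 = 23.25.
Target posterior odds = 0.999/0.001 = 999.
Require 23.25ⁿ ≥ 999 ÷ (1/1499) = 1497501.
23.25⁴ = 74805201/256 falls short of 1497501 but 23.25⁵ ≈6.79383e+06 reaches it, so n = 5.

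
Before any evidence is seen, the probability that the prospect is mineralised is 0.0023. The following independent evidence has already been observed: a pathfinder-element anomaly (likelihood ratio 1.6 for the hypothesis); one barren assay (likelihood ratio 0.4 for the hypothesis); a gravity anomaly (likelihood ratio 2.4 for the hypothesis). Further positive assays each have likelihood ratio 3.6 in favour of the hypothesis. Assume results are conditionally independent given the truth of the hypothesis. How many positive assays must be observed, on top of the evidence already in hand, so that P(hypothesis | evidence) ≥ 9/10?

Prior odds = 0.0023/0.9977 = 23/9977.
Combined Bayes factor of the evidence already in hand = 1.6 × 0.4 × 2.4 = 1.536.
Odds after that evidence = (23/9977) × 1.536 = 4416/1247125.
Target odds = 0.9/0.1 = 9.
Need 3.6ⁿ ≥ 9 ÷ (4416/1247125) = 3741375/1472.
3.6⁶ = 34012224/15625 falls short of 3741375/1472 but 3.6⁷ = 612220032/78125 reaches it, so n = 7.

7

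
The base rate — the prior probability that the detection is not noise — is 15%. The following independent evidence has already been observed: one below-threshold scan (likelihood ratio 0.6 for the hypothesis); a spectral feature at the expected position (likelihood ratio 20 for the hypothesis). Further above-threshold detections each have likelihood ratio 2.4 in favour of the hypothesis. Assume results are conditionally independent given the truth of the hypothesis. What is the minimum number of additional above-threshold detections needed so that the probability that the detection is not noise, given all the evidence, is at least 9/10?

2

Prior odds = 0.15/0.85 = 3/17.
Combined Bayes factor of the evidence already in hand = 0.6 × 20 = 12.
Odds after that evidence = (3/17) × 12 = 36/17.
Target odds = 0.9/0.1 = 9.
Need 2.4ⁿ ≥ 9 ÷ (36/17) = 4.25.
2.4¹ = 2.4 falls short of 4.25 but 2.4² = 5.76 reaches it, so n = 2.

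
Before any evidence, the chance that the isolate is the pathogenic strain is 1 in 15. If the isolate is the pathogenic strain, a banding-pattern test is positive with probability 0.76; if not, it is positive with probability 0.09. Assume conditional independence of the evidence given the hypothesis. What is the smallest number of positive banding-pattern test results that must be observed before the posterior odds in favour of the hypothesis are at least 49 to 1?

4

Prior odds: (1/15) ÷ (14/15) = 1/14.
Likelihood ratio of a positive = 0.76/0.09 = 76/9.
Target odds = 49.
Require (76/9)ⁿ ≥ 49 ÷ (1/14) = 686.
(76/9)³ = 438976/729 falls short of 686 but (76/9)⁴ = 33362176/6561 reaches it, so n = 4.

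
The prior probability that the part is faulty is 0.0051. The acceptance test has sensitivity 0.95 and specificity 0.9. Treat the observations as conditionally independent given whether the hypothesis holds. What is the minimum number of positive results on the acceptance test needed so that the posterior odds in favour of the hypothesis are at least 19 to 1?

4

Prior odds = 0.0051/0.9949 = 51/9949.
False-positive rate = 1 − 0.9 = 0.1; likelihood ratio of a positive = 0.95/0.1 = 9.5.
Target odds = 19.
Need (51/9949) × 9.5ⁿ ≥ 19, i.e. 9.5ⁿ ≥ 189031/51.
9.5³ = 857.375 falls short of 189031/51 but 9.5⁴ = 8145.0625 reaches it, so n = 4.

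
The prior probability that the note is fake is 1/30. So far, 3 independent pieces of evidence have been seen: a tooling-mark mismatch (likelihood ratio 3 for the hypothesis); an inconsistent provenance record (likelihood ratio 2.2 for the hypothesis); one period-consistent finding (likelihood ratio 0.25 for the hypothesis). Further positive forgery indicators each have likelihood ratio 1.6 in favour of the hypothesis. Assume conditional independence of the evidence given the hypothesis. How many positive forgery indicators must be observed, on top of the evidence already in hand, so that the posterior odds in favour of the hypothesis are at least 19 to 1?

13

Prior odds = (1/30)/(29/30) = 1/29.
Combined Bayes factor of the evidence already in hand = 3 × 2.2 × 0.25 = 1.65.
Odds after that evidence = (1/29) × 1.65 = 33/580.
Target odds = 19.
Need 1.6ⁿ ≥ 19 ÷ (33/580) = 11020/33.
1.6¹² ≈281.475 falls short of 11020/33 but 1.6¹³ ≈450.36 reaches it, so n = 13.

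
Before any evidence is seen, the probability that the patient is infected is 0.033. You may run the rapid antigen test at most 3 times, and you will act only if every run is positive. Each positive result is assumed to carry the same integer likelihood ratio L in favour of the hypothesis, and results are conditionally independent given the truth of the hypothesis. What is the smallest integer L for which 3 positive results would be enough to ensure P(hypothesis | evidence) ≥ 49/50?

Prior odds = 0.033/0.967 = 33/967.
Target odds = 0.98/0.02 = 49.
Need L³ ≥ 49 ÷ (33/967) = 47383/33.
11³ = 1331 < 47383/33 ≤ 1728 = 12³, so L = 12.

12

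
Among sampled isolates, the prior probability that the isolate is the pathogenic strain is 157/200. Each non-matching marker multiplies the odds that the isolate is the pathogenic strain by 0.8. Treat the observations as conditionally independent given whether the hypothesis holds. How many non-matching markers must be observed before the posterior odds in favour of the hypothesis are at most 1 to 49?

24

Prior odds = 0.785/0.215 = 157/43.
Likelihood ratio per non-matching marker = 0.8.
Target odds = 1/49.
Require 0.8ⁿ ≤ 1/49 ÷ (157/43) = 43/7693.
0.8²³ ≈0.00590296 is still above 43/7693 but 0.8²⁴ ≈0.00472237 is at or below it, so n = 24.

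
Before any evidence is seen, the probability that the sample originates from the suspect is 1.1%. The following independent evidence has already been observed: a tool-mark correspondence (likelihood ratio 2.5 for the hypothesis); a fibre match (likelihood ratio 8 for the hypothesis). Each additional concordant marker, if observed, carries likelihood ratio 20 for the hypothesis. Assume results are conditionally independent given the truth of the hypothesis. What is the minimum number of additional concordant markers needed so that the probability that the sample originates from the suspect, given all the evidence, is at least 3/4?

1

Prior odds = 0.011/0.989 = 11/989.
Combined Bayes factor of the evidence already in hand = 2.5 × 8 = 20.
Odds after that evidence = (11/989) × 20 = 220/989.
Target odds = 0.75/0.25 = 3.
Need 20ⁿ ≥ 3 ÷ (220/989) = 2967/220.
20¹ = 20, which meets the required 2967/220; so n = 1.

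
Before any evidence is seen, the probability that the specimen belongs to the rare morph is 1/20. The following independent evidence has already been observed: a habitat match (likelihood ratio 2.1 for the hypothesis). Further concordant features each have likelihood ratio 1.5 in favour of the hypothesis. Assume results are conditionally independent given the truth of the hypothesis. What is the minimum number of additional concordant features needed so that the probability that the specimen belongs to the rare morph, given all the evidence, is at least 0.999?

Prior odds = 0.05/0.95 = 1/19.
Bayes factor of the evidence already in hand = 2.1.
Odds after that evidence = (1/19) × 2.1 = 21/190.
Target odds = 0.999/0.001 = 999.
Need 1.5ⁿ ≥ 999 ÷ (21/190) = 63270/7.
1.5²² ≈7481.83 falls short of 63270/7 but 1.5²³ ≈11222.7 reaches it, so n = 23.

23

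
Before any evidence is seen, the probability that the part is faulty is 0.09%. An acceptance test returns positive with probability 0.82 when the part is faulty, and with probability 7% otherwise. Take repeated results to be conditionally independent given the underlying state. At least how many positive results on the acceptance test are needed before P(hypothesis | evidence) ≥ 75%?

Prior odds: 0.0009 ÷ 0.9991 = 9/9991.
Likelihood ratio of a positive result = 0.82/0.07 = 82/7.
Target posterior odds = 0.75/0.25 = 3.
Need (9/9991) × (82/7)ⁿ ≥ 3, i.e. (82/7)ⁿ ≥ 9991/3.
(82/7)³ = 551368/343 falls short of 9991/3 but (82/7)⁴ = 45212176/2401 reaches it, so n = 4.

4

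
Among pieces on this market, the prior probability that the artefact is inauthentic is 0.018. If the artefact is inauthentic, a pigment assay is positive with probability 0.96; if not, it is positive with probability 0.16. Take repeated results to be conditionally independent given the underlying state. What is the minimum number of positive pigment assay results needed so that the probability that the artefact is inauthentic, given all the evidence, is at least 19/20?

Prior odds: 0.018 ÷ 0.982 = 9/491.
Likelihood ratio of a positive = 0.96/0.16 = 6.
Target posterior odds = 0.95/0.05 = 19.
Need (9/491) × 6ⁿ ≥ 19, i.e. 6ⁿ ≥ 9329/9.
6³ = 216 falls short of 9329/9 but 6⁴ = 1296 reaches it, so n = 4.

4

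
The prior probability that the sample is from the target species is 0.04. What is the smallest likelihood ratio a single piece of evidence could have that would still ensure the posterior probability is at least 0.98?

Prior odds = 0.04/0.96 = 1/24.
Target odds = 0.98/0.02 = 49.
Required Bayes factor = 49 ÷ (1/24) = 1176.

1176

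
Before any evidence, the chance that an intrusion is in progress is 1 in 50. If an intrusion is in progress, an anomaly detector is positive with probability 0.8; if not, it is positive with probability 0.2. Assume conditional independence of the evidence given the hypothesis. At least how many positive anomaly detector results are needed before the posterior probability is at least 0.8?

Prior odds = 0.02/0.98 = 1/49.
Likelihood ratio of a positive = 0.8/0.2 = 4.
Target odds: 0.8 ÷ 0.2 = 4.
Require 4ⁿ ≥ 4 ÷ (1/49) = 196.
4³ = 64 falls short of 196 but 4⁴ = 256 reaches it, so n = 4.

4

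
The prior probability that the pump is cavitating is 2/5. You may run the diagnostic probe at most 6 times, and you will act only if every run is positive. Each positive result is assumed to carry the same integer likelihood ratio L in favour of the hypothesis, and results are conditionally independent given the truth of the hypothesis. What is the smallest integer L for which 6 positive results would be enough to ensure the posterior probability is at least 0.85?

2

Prior odds = 0.4/0.6 = 2/3.
Target odds = 0.85/0.15 = 17/3.
Need L⁶ ≥ 17/3 ÷ (2/3) = 8.5.
1⁶ = 1 < 8.5 ≤ 64 = 2⁶, so L = 2.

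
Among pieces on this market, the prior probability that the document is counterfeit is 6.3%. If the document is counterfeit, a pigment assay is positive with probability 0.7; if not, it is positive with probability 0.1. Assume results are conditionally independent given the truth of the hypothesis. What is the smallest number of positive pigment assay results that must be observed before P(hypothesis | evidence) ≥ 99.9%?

5

Prior odds: 0.063 ÷ 0.937 = 63/937.
Likelihood ratio of a positive = 0.7/0.1 = 7.
Target posterior odds = 0.999/0.001 = 999.
Require 7ⁿ ≥ 999 ÷ (63/937) = 104007/7.
7⁴ = 2401 falls short of 104007/7 but 7⁵ = 16807 reaches it, so n = 5.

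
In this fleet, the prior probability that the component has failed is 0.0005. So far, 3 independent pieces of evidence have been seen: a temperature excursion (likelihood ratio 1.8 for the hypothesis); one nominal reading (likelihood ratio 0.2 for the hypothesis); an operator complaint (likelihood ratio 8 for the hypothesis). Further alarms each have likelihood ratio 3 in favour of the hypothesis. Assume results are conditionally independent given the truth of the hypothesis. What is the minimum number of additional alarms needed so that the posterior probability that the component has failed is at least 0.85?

Prior odds = 0.0005/0.9995 = 1/1999.
Combined Bayes factor of the evidence already in hand = 1.8 × 0.2 × 8 = 2.88.
Odds after that evidence = (1/1999) × 2.88 = 72/49975.
Target odds = 0.85/0.15 = 17/3.
Need 3ⁿ ≥ 17/3 ÷ (72/49975) = 849575/216.
3⁷ = 2187 falls short of 849575/216 but 3⁸ = 6561 reaches it, so n = 8.

8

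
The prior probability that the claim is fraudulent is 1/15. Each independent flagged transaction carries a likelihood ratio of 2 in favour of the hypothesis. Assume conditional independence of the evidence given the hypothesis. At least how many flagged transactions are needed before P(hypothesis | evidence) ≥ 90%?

7

Prior odds = (1/15)/(14/15) = 1/14.
Likelihood ratio per flagged transaction = 2.
Target odds: 0.9 ÷ 0.1 = 9.
Need (1/14) × 2ⁿ ≥ 9, i.e. 2ⁿ ≥ 126.
2⁶ = 64 falls short of 126 but 2⁷ = 128 reaches it, so n = 7.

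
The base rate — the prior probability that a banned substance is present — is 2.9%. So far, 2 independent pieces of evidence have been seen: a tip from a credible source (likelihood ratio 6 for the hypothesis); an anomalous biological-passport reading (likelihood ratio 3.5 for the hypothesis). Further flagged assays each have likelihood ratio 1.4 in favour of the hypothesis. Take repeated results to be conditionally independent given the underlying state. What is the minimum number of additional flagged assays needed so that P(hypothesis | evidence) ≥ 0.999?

22

Prior odds = 0.029/0.971 = 29/971.
Combined Bayes factor of the evidence already in hand = 6 × 3.5 = 21.
Odds after that evidence = (29/971) × 21 = 609/971.
Target odds = 0.999/0.001 = 999.
Need 1.4ⁿ ≥ 999 ÷ (609/971) = 323343/203.
1.4²¹ ≈1171.36 falls short of 323343/203 but 1.4²² ≈1639.9 reaches it, so n = 22.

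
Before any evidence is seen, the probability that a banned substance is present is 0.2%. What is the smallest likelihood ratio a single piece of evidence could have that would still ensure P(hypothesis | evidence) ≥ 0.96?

Prior odds = 0.002/0.998 = 1/499.
Target odds = 0.96/0.04 = 24.
Required Bayes factor = 24 ÷ (1/499) = 11976.

11976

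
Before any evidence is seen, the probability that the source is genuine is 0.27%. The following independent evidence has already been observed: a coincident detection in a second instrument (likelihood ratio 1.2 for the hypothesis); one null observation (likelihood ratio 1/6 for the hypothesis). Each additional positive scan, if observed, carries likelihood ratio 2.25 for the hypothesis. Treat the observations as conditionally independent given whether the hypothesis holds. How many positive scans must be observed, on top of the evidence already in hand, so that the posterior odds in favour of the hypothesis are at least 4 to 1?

Prior odds = 0.0027/0.9973 = 27/9973.
Combined Bayes factor of the evidence already in hand = 1.2 × (1/6) = 0.2.
Odds after that evidence = (27/9973) × 0.2 = 27/49865.
Target odds = 4.
Need 2.25ⁿ ≥ 4 ÷ (27/49865) = 199460/27.
2.25¹⁰ ≈3325.26 falls short of 199460/27 but 2.25¹¹ ≈7481.83 reaches it, so n = 11.

11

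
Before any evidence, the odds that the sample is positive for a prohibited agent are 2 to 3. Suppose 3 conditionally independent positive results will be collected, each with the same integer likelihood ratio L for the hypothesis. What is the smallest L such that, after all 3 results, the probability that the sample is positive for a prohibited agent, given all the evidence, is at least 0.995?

Prior odds = 2/3.
Target odds = 0.995/0.005 = 199.
Need L³ ≥ 199 ÷ (2/3) = 298.5.
6³ = 216 < 298.5 ≤ 343 = 7³, so L = 7.

7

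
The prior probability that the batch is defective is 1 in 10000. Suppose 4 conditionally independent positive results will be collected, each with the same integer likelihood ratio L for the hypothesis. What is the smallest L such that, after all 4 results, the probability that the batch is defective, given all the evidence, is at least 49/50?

27

Prior odds = 0.0001/0.9999 = 1/9999.
Target odds = 0.98/0.02 = 49.
Need L⁴ ≥ 49 ÷ (1/9999) = 489951.
26⁴ = 456976 < 489951 ≤ 531441 = 27⁴, so L = 27.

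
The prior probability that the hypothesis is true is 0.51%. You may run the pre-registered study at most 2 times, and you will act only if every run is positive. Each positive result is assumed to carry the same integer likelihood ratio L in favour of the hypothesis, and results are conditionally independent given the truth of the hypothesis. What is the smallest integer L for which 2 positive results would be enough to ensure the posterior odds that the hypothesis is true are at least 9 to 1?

42

Prior odds = 0.0051/0.9949 = 51/9949.
Target odds = 9.
Need L² ≥ 9 ÷ (51/9949) = 29847/17.
41² = 1681 < 29847/17 ≤ 1764 = 42², so L = 42.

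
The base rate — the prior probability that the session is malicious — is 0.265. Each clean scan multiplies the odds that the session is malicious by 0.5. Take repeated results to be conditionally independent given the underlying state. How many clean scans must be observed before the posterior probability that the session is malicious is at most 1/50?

Prior odds = 0.265/0.735 = 53/147.
Likelihood ratio per clean scan = 0.5.
Target odds: 0.02 ÷ 0.98 = 1/49.
Need (53/147) × 0.5ⁿ ≤ 1/49, i.e. 0.5ⁿ ≤ 3/53.
0.5⁴ = 0.0625 is still above 3/53 but 0.5⁵ = 0.03125 is at or below it, so n = 5.

5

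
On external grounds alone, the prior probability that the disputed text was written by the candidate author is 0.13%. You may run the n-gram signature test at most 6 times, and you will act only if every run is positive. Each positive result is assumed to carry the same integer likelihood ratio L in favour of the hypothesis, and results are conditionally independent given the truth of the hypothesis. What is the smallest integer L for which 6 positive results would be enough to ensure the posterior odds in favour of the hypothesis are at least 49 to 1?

Prior odds = 0.0013/0.9987 = 13/9987.
Target odds = 49.
Need L⁶ ≥ 49 ÷ (13/9987) = 489363/13.
5⁶ = 15625 < 489363/13 ≤ 46656 = 6⁶, so L = 6.

6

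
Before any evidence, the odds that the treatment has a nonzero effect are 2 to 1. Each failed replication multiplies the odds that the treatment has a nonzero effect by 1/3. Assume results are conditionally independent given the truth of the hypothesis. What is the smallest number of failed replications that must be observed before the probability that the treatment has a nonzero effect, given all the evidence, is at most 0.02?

5

Prior odds = 2.
Likelihood ratio per failed replication = 1/3.
Target odds: 0.02 ÷ 0.98 = 1/49.
Need 2 × (1/3)ⁿ ≤ 1/49, i.e. (1/3)ⁿ ≤ 1/98.
(1/3)⁴ = 1/81 is still above 1/98 but (1/3)⁵ = 1/243 is at or below it, so n = 5.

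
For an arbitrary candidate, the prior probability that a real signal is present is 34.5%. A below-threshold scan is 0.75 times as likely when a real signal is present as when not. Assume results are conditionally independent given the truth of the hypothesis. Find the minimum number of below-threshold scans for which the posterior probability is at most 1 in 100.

Prior odds = 0.345/0.655 = 69/131.
Likelihood ratio per below-threshold scan = 0.75.
Target odds: 0.01 ÷ 0.99 = 1/99.
Need (69/131) × 0.75ⁿ ≤ 1/99, i.e. 0.75ⁿ ≤ 131/6831.
0.75¹³ = 1594323/67108864 is still above 131/6831 but 0.75¹⁴ = 4782969/268435456 is at or below it, so n = 14.

14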